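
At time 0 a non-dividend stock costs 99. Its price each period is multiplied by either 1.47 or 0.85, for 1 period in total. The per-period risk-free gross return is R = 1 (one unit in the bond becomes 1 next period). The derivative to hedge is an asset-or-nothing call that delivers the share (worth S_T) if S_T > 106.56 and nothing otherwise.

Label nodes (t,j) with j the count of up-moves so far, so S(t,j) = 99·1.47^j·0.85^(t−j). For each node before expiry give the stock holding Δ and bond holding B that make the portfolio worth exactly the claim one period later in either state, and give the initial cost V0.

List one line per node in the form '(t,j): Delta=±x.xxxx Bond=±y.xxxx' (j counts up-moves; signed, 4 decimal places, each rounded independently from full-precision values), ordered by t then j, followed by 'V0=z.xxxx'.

(0,0): Delta=2.3710 Bond=-199.5169
V0=35.2089

No-arbitrage ⇒ martingale measure with p* = (R−d)/(u−d) = 0.2419.
Terminal payoffs: V(1,0)=0.0000, V(1,1)=145.5300
Node (0,0) S=99.0000: V=(p*·145.5300+(1−p*)·0.0000)/1=35.2089; Δ=(145.5300−0.0000)/(145.5300−84.1500)=2.3710; B=V−Δ·S=-199.5169
Each (Δ,B) replicates both successor values, so the strategy is self-financing and V0 is arbitrage-free.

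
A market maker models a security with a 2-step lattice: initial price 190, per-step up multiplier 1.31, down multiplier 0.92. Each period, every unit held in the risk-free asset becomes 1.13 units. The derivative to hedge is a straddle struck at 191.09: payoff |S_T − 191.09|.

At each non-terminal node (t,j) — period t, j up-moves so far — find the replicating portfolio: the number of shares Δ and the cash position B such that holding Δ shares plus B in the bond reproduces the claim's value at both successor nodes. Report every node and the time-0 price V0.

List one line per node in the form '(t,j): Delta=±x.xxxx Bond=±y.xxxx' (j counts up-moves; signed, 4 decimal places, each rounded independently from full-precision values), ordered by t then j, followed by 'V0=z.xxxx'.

(0,0): Delta=0.6663 Bond=-76.1396
(1,0): Delta=0.1118 Bond=10.8754
(1,1): Delta=1.0000 Bond=-169.1062
V0=50.4494

The replicating-portfolio and risk-neutral prices coincide; use p* = (1.13−0.92)/(1.31−0.92) = 0.5385 for the latter.
Payoff layer (t=2): V(2,0)=30.2740, V(2,1)=37.8980, V(2,2)=134.9690
  t=1,j=0: stock 174.8000 → up 228.9880 (V=37.8980), down 160.8160 (V=30.2740). Price 30.4241; hedge Δ=0.1118, bond B=10.8754.
  t=1,j=1: stock 248.9000 → up 326.0590 (V=134.9690), down 228.9880 (V=37.8980). Price 79.7938; hedge Δ=1.0000, bond B=-169.1062.
  t=0,j=0: stock 190.0000 → up 248.9000 (V=79.7938), down 174.8000 (V=30.4241). Price 50.4494; hedge Δ=0.6663, bond B=-76.1396.
Root portfolio cost Δ·190+B reproduces V0=50.4494.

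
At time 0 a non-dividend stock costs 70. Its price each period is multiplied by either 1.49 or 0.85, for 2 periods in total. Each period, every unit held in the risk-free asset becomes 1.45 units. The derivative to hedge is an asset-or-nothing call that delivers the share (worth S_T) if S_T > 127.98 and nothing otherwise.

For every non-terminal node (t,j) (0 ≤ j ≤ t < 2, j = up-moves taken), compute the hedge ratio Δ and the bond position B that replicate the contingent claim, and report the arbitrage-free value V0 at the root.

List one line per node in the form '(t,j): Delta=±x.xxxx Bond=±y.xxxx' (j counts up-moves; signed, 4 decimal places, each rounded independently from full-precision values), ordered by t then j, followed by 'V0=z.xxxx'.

No-arbitrage ⇒ martingale measure with p* = (R−d)/(u−d) = 0.9375.
At expiry t=2: V(2,0)=0.0000, V(2,1)=0.0000, V(2,2)=155.4070
  t=1,j=0: stock 59.5000 → up 88.6550 (V=0.0000), down 50.5750 (V=0.0000). Price 0.0000; hedge Δ=0.0000, bond B=0.0000.
  t=1,j=1: stock 104.3000 → up 155.4070 (V=155.4070), down 88.6550 (V=0.0000). Price 100.4787; hedge Δ=2.3281, bond B=-142.3448.
  t=0,j=0: stock 70.0000 → up 104.3000 (V=100.4787), down 59.5000 (V=0.0000). Price 64.9647; hedge Δ=2.2428, bond B=-92.0333.
The time-0 hedge costs 64.9647, which is the no-arbitrage price.

(0,0): Delta=2.2428 Bond=-92.0333
(1,0): Delta=0.0000 Bond=0.0000
(1,1): Delta=2.3281 Bond=-142.3448
V0=64.9647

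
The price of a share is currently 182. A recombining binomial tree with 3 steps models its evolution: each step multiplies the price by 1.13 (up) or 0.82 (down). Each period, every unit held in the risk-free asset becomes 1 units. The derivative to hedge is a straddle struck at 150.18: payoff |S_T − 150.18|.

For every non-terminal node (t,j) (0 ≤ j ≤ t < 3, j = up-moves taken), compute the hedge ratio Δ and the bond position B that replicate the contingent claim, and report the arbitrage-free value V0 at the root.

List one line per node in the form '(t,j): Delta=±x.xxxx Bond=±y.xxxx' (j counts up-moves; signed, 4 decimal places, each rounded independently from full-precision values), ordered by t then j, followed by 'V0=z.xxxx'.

Under the risk-neutral measure, an up-move has probability p* = (R−d)/(u−d) = 0.5806 and values discount at R = 1.
At expiry t=3: V(3,0)=49.8310, V(3,1)=11.8942, V(3,2)=40.3846, V(3,3)=112.4273
(2,0): S=122.3768. Δ = (V_up−V_dn)/(S_up−S_dn) = (11.8942−49.8310)/(138.2858−100.3490) = -1.0000. V = [p*·11.8942 + (1−p*)·49.8310]/1 = 27.8032. B = V − Δ·S = 150.1800.
(2,1): S=168.6412. Δ = (V_up−V_dn)/(S_up−S_dn) = (40.3846−11.8942)/(190.5646−138.2858) = 0.5450. V = [p*·40.3846 + (1−p*)·11.8942]/1 = 28.4370. B = V − Δ·S = -63.4673.
(2,2): S=232.3958. Δ = (V_up−V_dn)/(S_up−S_dn) = (112.4273−40.3846)/(262.6073−190.5646) = 1.0000. V = [p*·112.4273 + (1−p*)·40.3846]/1 = 82.2158. B = V − Δ·S = -150.1800.
(1,0): S=149.2400. Δ = (V_up−V_dn)/(S_up−S_dn) = (28.4370−27.8032)/(168.6412−122.3768) = 0.0137. V = [p*·28.4370 + (1−p*)·27.8032]/1 = 28.1712. B = V − Δ·S = 26.1267.
(1,1): S=205.6600. Δ = (V_up−V_dn)/(S_up−S_dn) = (82.2158−28.4370)/(232.3958−168.6412) = 0.8435. V = [p*·82.2158 + (1−p*)·28.4370]/1 = 59.6634. B = V − Δ·S = -113.8166.
(0,0): S=182.0000. Δ = (V_up−V_dn)/(S_up−S_dn) = (59.6634−28.1712)/(205.6600−149.2400) = 0.5582. V = [p*·59.6634 + (1−p*)·28.1712]/1 = 46.4570. B = V − Δ·S = -55.1307.
Each (Δ,B) replicates both successor values, so the strategy is self-financing and V0 is arbitrage-free.

(0,0): Delta=0.5582 Bond=-55.1307
(1,0): Delta=0.0137 Bond=26.1267
(1,1): Delta=0.8435 Bond=-113.8166
(2,0): Delta=-1.0000 Bond=150.1800
(2,1): Delta=0.5450 Bond=-63.4673
(2,2): Delta=1.0000 Bond=-150.1800
V0=46.4570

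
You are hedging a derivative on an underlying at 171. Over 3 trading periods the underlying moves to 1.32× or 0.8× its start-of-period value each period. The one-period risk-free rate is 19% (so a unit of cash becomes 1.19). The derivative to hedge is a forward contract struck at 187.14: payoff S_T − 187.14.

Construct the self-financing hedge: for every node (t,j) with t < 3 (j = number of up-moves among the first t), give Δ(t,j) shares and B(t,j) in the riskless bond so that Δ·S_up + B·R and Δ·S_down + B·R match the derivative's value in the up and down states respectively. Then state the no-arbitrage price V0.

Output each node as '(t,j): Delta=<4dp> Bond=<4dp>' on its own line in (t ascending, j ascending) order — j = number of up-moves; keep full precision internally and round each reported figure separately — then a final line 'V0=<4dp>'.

Since d<R<u, set p* = (R−d)/(u−d) = 0.7500; price each node as the discounted p*-expectation of its children.
Terminal values V(3,·): V(3,0)=-99.5880, V(3,1)=-42.6792, V(3,2)=51.2203, V(3,3)=206.1545
Node (2,0) S=109.4400: V=(p*·-42.6792+(1−p*)·-99.5880)/1.19=-47.8205; Δ=(-42.6792−-99.5880)/(144.4608−87.5520)=1.0000; B=V−Δ·S=-157.2605
Node (2,1) S=180.5760: V=(p*·51.2203+(1−p*)·-42.6792)/1.19=23.3155; Δ=(51.2203−-42.6792)/(238.3603−144.4608)=1.0000; B=V−Δ·S=-157.2605
Node (2,2) S=297.9504: V=(p*·206.1545+(1−p*)·51.2203)/1.19=140.6899; Δ=(206.1545−51.2203)/(393.2945−238.3603)=1.0000; B=V−Δ·S=-157.2605
Node (1,0) S=136.8000: V=(p*·23.3155+(1−p*)·-47.8205)/1.19=4.6483; Δ=(23.3155−-47.8205)/(180.5760−109.4400)=1.0000; B=V−Δ·S=-132.1517
Node (1,1) S=225.7200: V=(p*·140.6899+(1−p*)·23.3155)/1.19=93.5683; Δ=(140.6899−23.3155)/(297.9504−180.5760)=1.0000; B=V−Δ·S=-132.1517
Node (0,0) S=171.0000: V=(p*·93.5683+(1−p*)·4.6483)/1.19=59.9482; Δ=(93.5683−4.6483)/(225.7200−136.8000)=1.0000; B=V−Δ·S=-111.0518
Root portfolio cost Δ·171+B reproduces V0=59.9482.

(0,0): Delta=1.0000 Bond=-111.0518
(1,0): Delta=1.0000 Bond=-132.1517
(1,1): Delta=1.0000 Bond=-132.1517
(2,0): Delta=1.0000 Bond=-157.2605
(2,1): Delta=1.0000 Bond=-157.2605
(2,2): Delta=1.0000 Bond=-157.2605
V0=59.9482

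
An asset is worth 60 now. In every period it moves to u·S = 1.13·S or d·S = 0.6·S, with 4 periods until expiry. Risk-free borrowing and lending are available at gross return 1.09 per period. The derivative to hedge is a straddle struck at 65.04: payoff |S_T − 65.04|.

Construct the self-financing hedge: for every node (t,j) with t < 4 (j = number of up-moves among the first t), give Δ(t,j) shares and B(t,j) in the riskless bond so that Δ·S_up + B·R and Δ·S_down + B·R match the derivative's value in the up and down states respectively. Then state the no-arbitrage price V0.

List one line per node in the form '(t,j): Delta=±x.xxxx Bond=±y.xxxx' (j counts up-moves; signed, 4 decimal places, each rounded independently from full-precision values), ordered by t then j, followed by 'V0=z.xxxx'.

No-arbitrage ⇒ martingale measure with p* = (R−d)/(u−d) = 0.9245.
Payoff layer (t=4): V(4,0)=57.2640, V(4,1)=50.3952, V(4,2)=37.4590, V(4,3)=13.0957, V(4,4)=32.7884
  t=3,j=0: stock 12.9600 → up 14.6448 (V=50.3952), down 7.7760 (V=57.2640). Price 46.7097; hedge Δ=-1.0000, bond B=59.6697.
  t=3,j=1: stock 24.4080 → up 27.5810 (V=37.4590), down 14.6448 (V=50.3952). Price 35.2617; hedge Δ=-1.0000, bond B=59.6697.
  t=3,j=2: stock 45.9684 → up 51.9443 (V=13.0957), down 27.5810 (V=37.4590). Price 13.7013; hedge Δ=-1.0000, bond B=59.6697.
  t=3,j=3: stock 86.5738 → up 97.8284 (V=32.7884), down 51.9443 (V=13.0957). Price 28.7176; hedge Δ=0.4292, bond B=-8.4385.
  t=2,j=0: stock 21.6000 → up 24.4080 (V=35.2617), down 12.9600 (V=46.7097). Price 33.1429; hedge Δ=-1.0000, bond B=54.7429.
  t=2,j=1: stock 40.6800 → up 45.9684 (V=13.7013), down 24.4080 (V=35.2617). Price 14.0629; hedge Δ=-1.0000, bond B=54.7429.
  t=2,j=2: stock 76.6140 → up 86.5738 (V=28.7176), down 45.9684 (V=13.7013). Price 25.3067; hedge Δ=0.3698, bond B=-3.0259.
  t=1,j=0: stock 36.0000 → up 40.6800 (V=14.0629), down 21.6000 (V=33.1429). Price 14.2228; hedge Δ=-1.0000, bond B=50.2228.
  t=1,j=1: stock 67.8000 → up 76.6140 (V=25.3067), down 40.6800 (V=14.0629). Price 22.4386; hedge Δ=0.3129, bond B=1.2239.
  t=0,j=0: stock 60.0000 → up 67.8000 (V=22.4386), down 36.0000 (V=14.2228). Price 20.0170; hedge Δ=0.2584, bond B=4.5155.
Check: Δ(0,0)·S0 + B(0,0) = 20.0170 = V0.

(0,0): Delta=0.2584 Bond=4.5155
(1,0): Delta=-1.0000 Bond=50.2228
(1,1): Delta=0.3129 Bond=1.2239
(2,0): Delta=-1.0000 Bond=54.7429
(2,1): Delta=-1.0000 Bond=54.7429
(2,2): Delta=0.3698 Bond=-3.0259
(3,0): Delta=-1.0000 Bond=59.6697
(3,1): Delta=-1.0000 Bond=59.6697
(3,2): Delta=-1.0000 Bond=59.6697
(3,3): Delta=0.4292 Bond=-8.4385
V0=20.0170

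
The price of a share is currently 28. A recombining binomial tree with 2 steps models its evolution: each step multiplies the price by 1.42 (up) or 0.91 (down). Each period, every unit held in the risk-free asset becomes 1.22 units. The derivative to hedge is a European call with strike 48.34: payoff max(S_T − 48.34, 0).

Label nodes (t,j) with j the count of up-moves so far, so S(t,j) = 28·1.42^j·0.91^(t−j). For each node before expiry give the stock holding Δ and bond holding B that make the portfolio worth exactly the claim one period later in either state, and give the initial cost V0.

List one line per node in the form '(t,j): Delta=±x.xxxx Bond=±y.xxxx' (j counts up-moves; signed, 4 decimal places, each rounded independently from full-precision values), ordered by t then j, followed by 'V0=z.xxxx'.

Under the risk-neutral measure, an up-move has probability p* = (R−d)/(u−d) = 0.6078 and values discount at R = 1.22.
At expiry t=2: V(2,0)=0.0000, V(2,1)=0.0000, V(2,2)=8.1192
  t=1,j=0: stock 25.4800 → up 36.1816 (V=0.0000), down 23.1868 (V=0.0000). Price 0.0000; hedge Δ=0.0000, bond B=0.0000.
  t=1,j=1: stock 39.7600 → up 56.4592 (V=8.1192), down 36.1816 (V=0.0000). Price 4.0452; hedge Δ=0.4004, bond B=-11.8748.
  t=0,j=0: stock 28.0000 → up 39.7600 (V=4.0452), down 25.4800 (V=0.0000). Price 2.0155; hedge Δ=0.2833, bond B=-5.9164.
Check: Δ(0,0)·S0 + B(0,0) = 2.0155 = V0.

(0,0): Delta=0.2833 Bond=-5.9164
(1,0): Delta=0.0000 Bond=0.0000
(1,1): Delta=0.4004 Bond=-11.8748
V0=2.0155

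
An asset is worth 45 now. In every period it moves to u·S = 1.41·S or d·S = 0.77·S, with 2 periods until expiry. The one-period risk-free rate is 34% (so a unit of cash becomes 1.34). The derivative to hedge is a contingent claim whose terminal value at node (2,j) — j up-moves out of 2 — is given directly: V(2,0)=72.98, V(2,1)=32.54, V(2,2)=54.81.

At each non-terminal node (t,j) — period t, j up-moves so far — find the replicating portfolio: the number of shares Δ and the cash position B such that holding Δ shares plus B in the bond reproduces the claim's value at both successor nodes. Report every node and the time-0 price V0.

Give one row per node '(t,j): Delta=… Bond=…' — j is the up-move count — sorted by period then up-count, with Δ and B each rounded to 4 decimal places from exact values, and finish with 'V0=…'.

The replicating-portfolio and risk-neutral prices coincide; use p* = (1.34−0.77)/(1.41−0.77) = 0.8906 for the latter.
Terminal payoffs: V(2,0)=72.9800, V(2,1)=32.5400, V(2,2)=54.8100
(1,0): S=34.6500. Δ = (V_up−V_dn)/(S_up−S_dn) = (32.5400−72.9800)/(48.8565−26.6805) = -1.8236. V = [p*·32.5400 + (1−p*)·72.9800]/1.34 = 27.5844. B = V − Δ·S = 90.7719.
(1,1): S=63.4500. Δ = (V_up−V_dn)/(S_up−S_dn) = (54.8100−32.5400)/(89.4645−48.8565) = 0.5484. V = [p*·54.8100 + (1−p*)·32.5400]/1.34 = 39.0852. B = V − Δ·S = 4.2884.
(0,0): S=45.0000. Δ = (V_up−V_dn)/(S_up−S_dn) = (39.0852−27.5844)/(63.4500−34.6500) = 0.3993. V = [p*·39.0852 + (1−p*)·27.5844]/1.34 = 28.2294. B = V − Δ·S = 10.2593.
Check: Δ(0,0)·S0 + B(0,0) = 28.2294 = V0.

(0,0): Delta=0.3993 Bond=10.2593
(1,0): Delta=-1.8236 Bond=90.7719
(1,1): Delta=0.5484 Bond=4.2884
V0=28.2294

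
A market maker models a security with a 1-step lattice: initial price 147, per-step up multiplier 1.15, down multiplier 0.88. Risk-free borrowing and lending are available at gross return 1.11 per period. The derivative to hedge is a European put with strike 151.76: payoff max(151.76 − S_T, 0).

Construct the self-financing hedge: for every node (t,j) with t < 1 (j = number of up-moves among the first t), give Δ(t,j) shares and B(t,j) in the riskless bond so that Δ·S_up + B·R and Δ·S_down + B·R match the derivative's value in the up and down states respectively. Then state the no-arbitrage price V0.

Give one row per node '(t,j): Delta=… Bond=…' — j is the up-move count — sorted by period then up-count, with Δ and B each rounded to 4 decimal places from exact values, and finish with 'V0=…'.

(0,0): Delta=-0.5644 Bond=85.9526
V0=2.9897

Under the risk-neutral measure, an up-move has probability p* = (R−d)/(u−d) = 0.8519 and values discount at R = 1.11.
At expiry t=1: V(1,0)=22.4000, V(1,1)=0.0000
  t=0,j=0: stock 147.0000 → up 169.0500 (V=0.0000), down 129.3600 (V=22.4000). Price 2.9897; hedge Δ=-0.5644, bond B=85.9526.
The time-0 hedge costs 2.9897, which is the no-arbitrage price.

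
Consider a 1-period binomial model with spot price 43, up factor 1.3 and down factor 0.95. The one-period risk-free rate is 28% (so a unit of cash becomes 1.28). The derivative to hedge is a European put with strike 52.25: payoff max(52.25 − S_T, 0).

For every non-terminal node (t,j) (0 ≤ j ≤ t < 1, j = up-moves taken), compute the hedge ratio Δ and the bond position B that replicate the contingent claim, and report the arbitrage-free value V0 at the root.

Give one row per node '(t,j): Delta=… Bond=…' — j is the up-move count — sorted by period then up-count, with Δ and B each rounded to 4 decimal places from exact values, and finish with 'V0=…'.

Risk-neutral probability p* = (R−d)/(u−d) = (1.28−0.95)/(1.3−0.95) = 0.9429.
Payoff layer (t=1): V(1,0)=11.4000, V(1,1)=0.0000
(0,0): S=43.0000. Δ = (V_up−V_dn)/(S_up−S_dn) = (0.0000−11.4000)/(55.9000−40.8500) = -0.7575. V = [p*·0.0000 + (1−p*)·11.4000]/1.28 = 0.5089. B = V − Δ·S = 33.0804.
Check: Δ(0,0)·S0 + B(0,0) = 0.5089 = V0.

(0,0): Delta=-0.7575 Bond=33.0804
V0=0.5089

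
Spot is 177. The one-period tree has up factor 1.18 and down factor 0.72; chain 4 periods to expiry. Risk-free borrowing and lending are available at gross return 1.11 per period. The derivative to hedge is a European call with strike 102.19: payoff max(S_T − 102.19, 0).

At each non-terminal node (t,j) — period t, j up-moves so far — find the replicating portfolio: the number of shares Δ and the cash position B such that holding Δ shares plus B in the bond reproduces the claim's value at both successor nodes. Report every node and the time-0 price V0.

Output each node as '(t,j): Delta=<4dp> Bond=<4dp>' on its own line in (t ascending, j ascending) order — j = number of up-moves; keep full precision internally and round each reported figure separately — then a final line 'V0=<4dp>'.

(0,0): Delta=0.9862 Bond=-64.6666
(1,0): Delta=0.9037 Bond=-61.2615
(1,1): Delta=0.9953 Bond=-73.6679
(2,0): Delta=0.4628 Bond=-27.5425
(2,1): Delta=0.9520 Bond=-75.2620
(2,2): Delta=1.0000 Bond=-82.9397
(3,0): Delta=0.0000 Bond=0.0000
(3,1): Delta=0.5134 Bond=-36.0595
(3,2): Delta=1.0000 Bond=-92.0631
(3,3): Delta=1.0000 Bond=-92.0631
V0=109.8943

No-arbitrage ⇒ martingale measure with p* = (R−d)/(u−d) = 0.8478.
Payoff layer (t=4): V(4,0)=0.0000, V(4,1)=0.0000, V(4,2)=25.5722, V(4,3)=107.1980, V(4,4)=240.9737
Node (3,0) S=66.0649: V=(p*·0.0000+(1−p*)·0.0000)/1.11=0.0000; Δ=(0.0000−0.0000)/(77.9566−47.5667)=0.0000; B=V−Δ·S=0.0000
Node (3,1) S=108.2730: V=(p*·25.5722+(1−p*)·0.0000)/1.11=19.5322; Δ=(25.5722−0.0000)/(127.7622−77.9566)=0.5134; B=V−Δ·S=-36.0595
Node (3,2) S=177.4475: V=(p*·107.1980+(1−p*)·25.5722)/1.11=85.3844; Δ=(107.1980−25.5722)/(209.3880−127.7622)=1.0000; B=V−Δ·S=-92.0631
Node (3,3) S=290.8167: V=(p*·240.9737+(1−p*)·107.1980)/1.11=198.7536; Δ=(240.9737−107.1980)/(343.1637−209.3880)=1.0000; B=V−Δ·S=-92.0631
Node (2,0) S=91.7568: V=(p*·19.5322+(1−p*)·0.0000)/1.11=14.9188; Δ=(19.5322−0.0000)/(108.2730−66.0649)=0.4628; B=V−Δ·S=-27.5425
Node (2,1) S=150.3792: V=(p*·85.3844+(1−p*)·19.5322)/1.11=67.8950; Δ=(85.3844−19.5322)/(177.4475−108.2730)=0.9520; B=V−Δ·S=-75.2620
Node (2,2) S=246.4548: V=(p*·198.7536+(1−p*)·85.3844)/1.11=163.5151; Δ=(198.7536−85.3844)/(290.8167−177.4475)=1.0000; B=V−Δ·S=-82.9397
Node (1,0) S=127.4400: V=(p*·67.8950+(1−p*)·14.9188)/1.11=53.9039; Δ=(67.8950−14.9188)/(150.3792−91.7568)=0.9037; B=V−Δ·S=-61.2615
Node (1,1) S=208.8600: V=(p*·163.5151+(1−p*)·67.8950)/1.11=134.2020; Δ=(163.5151−67.8950)/(246.4548−150.3792)=0.9953; B=V−Δ·S=-73.6679
Node (0,0) S=177.0000: V=(p*·134.2020+(1−p*)·53.9039)/1.11=109.8943; Δ=(134.2020−53.9039)/(208.8600−127.4400)=0.9862; B=V−Δ·S=-64.6666
Each (Δ,B) replicates both successor values, so the strategy is self-financing and V0 is arbitrage-free.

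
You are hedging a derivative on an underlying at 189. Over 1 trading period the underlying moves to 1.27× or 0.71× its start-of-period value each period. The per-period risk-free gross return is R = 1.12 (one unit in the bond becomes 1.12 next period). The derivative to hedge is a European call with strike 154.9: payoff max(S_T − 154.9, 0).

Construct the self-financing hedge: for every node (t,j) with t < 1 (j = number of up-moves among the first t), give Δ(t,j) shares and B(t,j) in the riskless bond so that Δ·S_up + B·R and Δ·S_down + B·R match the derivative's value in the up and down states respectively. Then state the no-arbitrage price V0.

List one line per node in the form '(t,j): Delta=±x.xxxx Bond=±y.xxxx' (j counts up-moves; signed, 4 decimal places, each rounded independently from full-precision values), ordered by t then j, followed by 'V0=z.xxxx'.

No-arbitrage ⇒ martingale measure with p* = (R−d)/(u−d) = 0.7321.
At expiry t=1: V(1,0)=0.0000, V(1,1)=85.1300
  t=0,j=0: stock 189.0000 → up 240.0300 (V=85.1300), down 134.1900 (V=0.0000). Price 55.6494; hedge Δ=0.8043, bond B=-96.3685.
Root portfolio cost Δ·189+B reproduces V0=55.6494.

(0,0): Delta=0.8043 Bond=-96.3685
V0=55.6494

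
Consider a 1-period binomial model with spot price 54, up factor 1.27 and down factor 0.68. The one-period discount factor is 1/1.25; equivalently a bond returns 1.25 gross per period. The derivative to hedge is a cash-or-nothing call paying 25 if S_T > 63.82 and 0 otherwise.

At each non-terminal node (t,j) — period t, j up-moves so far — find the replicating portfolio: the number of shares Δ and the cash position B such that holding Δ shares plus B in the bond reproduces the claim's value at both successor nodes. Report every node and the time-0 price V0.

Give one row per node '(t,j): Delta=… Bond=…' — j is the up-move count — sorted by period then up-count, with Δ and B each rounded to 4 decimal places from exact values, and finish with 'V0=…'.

Since d<R<u, set p* = (R−d)/(u−d) = 0.9661; price each node as the discounted p*-expectation of its children.
Terminal payoffs: V(1,0)=0.0000, V(1,1)=25.0000
Node (0,0) S=54.0000: V=(p*·25.0000+(1−p*)·0.0000)/1.25=19.3220; Δ=(25.0000−0.0000)/(68.5800−36.7200)=0.7847; B=V−Δ·S=-23.0508
Each (Δ,B) replicates both successor values, so the strategy is self-financing and V0 is arbitrage-free.

(0,0): Delta=0.7847 Bond=-23.0508
V0=19.3220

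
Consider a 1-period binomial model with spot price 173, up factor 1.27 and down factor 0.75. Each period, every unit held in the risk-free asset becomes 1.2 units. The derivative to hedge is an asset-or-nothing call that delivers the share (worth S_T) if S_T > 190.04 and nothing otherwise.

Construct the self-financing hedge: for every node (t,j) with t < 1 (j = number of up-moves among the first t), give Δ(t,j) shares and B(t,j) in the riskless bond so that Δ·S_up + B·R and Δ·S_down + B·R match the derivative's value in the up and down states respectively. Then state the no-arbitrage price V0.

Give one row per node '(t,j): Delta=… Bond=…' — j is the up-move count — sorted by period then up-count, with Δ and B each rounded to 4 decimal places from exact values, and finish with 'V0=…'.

(0,0): Delta=2.4423 Bond=-264.0745
V0=158.4447

Risk-neutral probability p* = (R−d)/(u−d) = (1.2−0.75)/(1.27−0.75) = 0.8654.
Terminal payoffs: V(1,0)=0.0000, V(1,1)=219.7100
  t=0,j=0: stock 173.0000 → up 219.7100 (V=219.7100), down 129.7500 (V=0.0000). Price 158.4447; hedge Δ=2.4423, bond B=-264.0745.
Self-financing check: at every node Δ·S+B equals the discounted successor values.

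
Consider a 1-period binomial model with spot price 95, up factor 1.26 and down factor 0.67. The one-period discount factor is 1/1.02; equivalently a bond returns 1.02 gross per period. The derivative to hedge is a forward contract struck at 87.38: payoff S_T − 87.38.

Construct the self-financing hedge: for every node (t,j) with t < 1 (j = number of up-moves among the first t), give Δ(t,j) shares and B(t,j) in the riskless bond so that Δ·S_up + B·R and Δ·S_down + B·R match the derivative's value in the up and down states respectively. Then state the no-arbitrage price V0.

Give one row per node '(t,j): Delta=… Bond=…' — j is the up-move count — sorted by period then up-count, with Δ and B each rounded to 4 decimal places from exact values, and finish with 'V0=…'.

Risk-neutral probability p* = (R−d)/(u−d) = (1.02−0.67)/(1.26−0.67) = 0.5932.
Terminal values V(1,·): V(1,0)=-23.7300, V(1,1)=32.3200
(0,0): S=95.0000. Δ = (V_up−V_dn)/(S_up−S_dn) = (32.3200−-23.7300)/(119.7000−63.6500) = 1.0000. V = [p*·32.3200 + (1−p*)·-23.7300]/1.02 = 9.3333. B = V − Δ·S = -85.6667.
Each (Δ,B) replicates both successor values, so the strategy is self-financing and V0 is arbitrage-free.

(0,0): Delta=1.0000 Bond=-85.6667
V0=9.3333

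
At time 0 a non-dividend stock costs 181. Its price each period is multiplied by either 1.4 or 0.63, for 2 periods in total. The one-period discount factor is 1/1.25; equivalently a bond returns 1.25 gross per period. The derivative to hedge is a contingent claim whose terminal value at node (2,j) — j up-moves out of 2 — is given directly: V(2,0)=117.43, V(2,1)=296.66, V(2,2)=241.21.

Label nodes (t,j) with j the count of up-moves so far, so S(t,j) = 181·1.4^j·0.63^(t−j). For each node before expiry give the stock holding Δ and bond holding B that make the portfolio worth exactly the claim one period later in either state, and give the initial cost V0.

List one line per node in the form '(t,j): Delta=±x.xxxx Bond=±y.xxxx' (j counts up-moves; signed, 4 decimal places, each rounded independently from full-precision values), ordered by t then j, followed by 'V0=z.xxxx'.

Under the risk-neutral measure, an up-move has probability p* = (R−d)/(u−d) = 0.8052 and values discount at R = 1.25.
Terminal values V(2,·): V(2,0)=117.4300, V(2,1)=296.6600, V(2,2)=241.2100
(1,0): S=114.0300. Δ = (V_up−V_dn)/(S_up−S_dn) = (296.6600−117.4300)/(159.6420−71.8389) = 2.0413. V = [p*·296.6600 + (1−p*)·117.4300]/1.25 = 209.3961. B = V − Δ·S = -23.3702.
(1,1): S=253.4000. Δ = (V_up−V_dn)/(S_up−S_dn) = (241.2100−296.6600)/(354.7600−159.6420) = -0.2842. V = [p*·241.2100 + (1−p*)·296.6600]/1.25 = 201.6096. B = V − Δ·S = 273.6225.
(0,0): S=181.0000. Δ = (V_up−V_dn)/(S_up−S_dn) = (201.6096−209.3961)/(253.4000−114.0300) = -0.0559. V = [p*·201.6096 + (1−p*)·209.3961]/1.25 = 162.5011. B = V − Δ·S = 172.6135.
Each (Δ,B) replicates both successor values, so the strategy is self-financing and V0 is arbitrage-free.

(0,0): Delta=-0.0559 Bond=172.6135
(1,0): Delta=2.0413 Bond=-23.3702
(1,1): Delta=-0.2842 Bond=273.6225
V0=162.5011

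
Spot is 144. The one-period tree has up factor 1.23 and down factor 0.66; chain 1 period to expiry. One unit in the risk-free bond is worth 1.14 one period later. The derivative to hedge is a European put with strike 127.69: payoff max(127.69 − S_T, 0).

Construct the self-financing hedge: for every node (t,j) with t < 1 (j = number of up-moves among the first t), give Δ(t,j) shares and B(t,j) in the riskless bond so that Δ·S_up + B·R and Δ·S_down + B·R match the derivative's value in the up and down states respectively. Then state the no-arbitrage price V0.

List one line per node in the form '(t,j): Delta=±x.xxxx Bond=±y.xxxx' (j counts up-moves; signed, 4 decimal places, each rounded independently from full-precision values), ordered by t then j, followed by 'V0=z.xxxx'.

Risk-neutral probability p* = (R−d)/(u−d) = (1.14−0.66)/(1.23−0.66) = 0.8421.
Payoff layer (t=1): V(1,0)=32.6500, V(1,1)=0.0000
  t=0,j=0: stock 144.0000 → up 177.1200 (V=0.0000), down 95.0400 (V=32.6500). Price 4.5222; hedge Δ=-0.3978, bond B=61.8029.
Self-financing check: at every node Δ·S+B equals the discounted successor values.

(0,0): Delta=-0.3978 Bond=61.8029
V0=4.5222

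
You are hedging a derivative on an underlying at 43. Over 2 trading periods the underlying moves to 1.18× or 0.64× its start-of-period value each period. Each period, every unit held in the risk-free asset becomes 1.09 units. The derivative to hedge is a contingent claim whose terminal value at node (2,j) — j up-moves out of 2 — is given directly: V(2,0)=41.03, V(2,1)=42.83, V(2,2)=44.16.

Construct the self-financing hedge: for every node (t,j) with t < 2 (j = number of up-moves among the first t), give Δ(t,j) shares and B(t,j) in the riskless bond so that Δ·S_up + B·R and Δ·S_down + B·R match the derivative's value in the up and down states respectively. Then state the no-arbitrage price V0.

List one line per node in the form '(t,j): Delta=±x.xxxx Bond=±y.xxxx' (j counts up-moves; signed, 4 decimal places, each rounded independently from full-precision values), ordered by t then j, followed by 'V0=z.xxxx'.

(0,0): Delta=0.0556 Bond=34.3918
(1,0): Delta=0.1211 Bond=35.6850
(1,1): Delta=0.0485 Bond=37.8474
V0=36.7845

No-arbitrage ⇒ martingale measure with p* = (R−d)/(u−d) = 0.8333.
At expiry t=2: V(2,0)=41.0300, V(2,1)=42.8300, V(2,2)=44.1600
Node (1,0) S=27.5200: V=(p*·42.8300+(1−p*)·41.0300)/1.09=39.0183; Δ=(42.8300−41.0300)/(32.4736−17.6128)=0.1211; B=V−Δ·S=35.6850
Node (1,1) S=50.7400: V=(p*·44.1600+(1−p*)·42.8300)/1.09=40.3104; Δ=(44.1600−42.8300)/(59.8732−32.4736)=0.0485; B=V−Δ·S=37.8474
Node (0,0) S=43.0000: V=(p*·40.3104+(1−p*)·39.0183)/1.09=36.7845; Δ=(40.3104−39.0183)/(50.7400−27.5200)=0.0556; B=V−Δ·S=34.3918
The time-0 hedge costs 36.7845, which is the no-arbitrage price.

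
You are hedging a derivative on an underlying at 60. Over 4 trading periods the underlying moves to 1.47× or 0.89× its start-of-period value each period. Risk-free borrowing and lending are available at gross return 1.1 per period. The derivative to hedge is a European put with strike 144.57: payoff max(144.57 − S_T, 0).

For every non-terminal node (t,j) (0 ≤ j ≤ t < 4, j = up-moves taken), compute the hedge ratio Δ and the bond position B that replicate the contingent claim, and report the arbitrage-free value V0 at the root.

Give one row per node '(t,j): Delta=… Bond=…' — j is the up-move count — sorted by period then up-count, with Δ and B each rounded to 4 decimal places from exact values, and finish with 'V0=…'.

Since d<R<u, set p* = (R−d)/(u−d) = 0.3621; price each node as the discounted p*-expectation of its children.
Payoff layer (t=4): V(4,0)=106.9247, V(4,1)=82.3917, V(4,2)=41.8711, V(4,3)=0.0000, V(4,4)=0.0000
Node (3,0) S=42.2981: V=(p*·82.3917+(1−p*)·106.9247)/1.1=89.1291; Δ=(82.3917−106.9247)/(62.1783−37.6453)=-1.0000; B=V−Δ·S=131.4273
Node (3,1) S=69.8632: V=(p*·41.8711+(1−p*)·82.3917)/1.1=61.5641; Δ=(41.8711−82.3917)/(102.6989−62.1783)=-1.0000; B=V−Δ·S=131.4273
Node (3,2) S=115.3921: V=(p*·0.0000+(1−p*)·41.8711)/1.1=24.2826; Δ=(0.0000−41.8711)/(169.6263−102.6989)=-0.6256; B=V−Δ·S=96.4741
Node (3,3) S=190.5914: V=(p*·0.0000+(1−p*)·0.0000)/1.1=0.0000; Δ=(0.0000−0.0000)/(280.1693−169.6263)=0.0000; B=V−Δ·S=0.0000
Node (2,0) S=47.5260: V=(p*·61.5641+(1−p*)·89.1291)/1.1=71.9533; Δ=(61.5641−89.1291)/(69.8632−42.2981)=-1.0000; B=V−Δ·S=119.4793
Node (2,1) S=78.4980: V=(p*·24.2826+(1−p*)·61.5641)/1.1=43.6960; Δ=(24.2826−61.5641)/(115.3921−69.8632)=-0.8189; B=V−Δ·S=107.9744
Node (2,2) S=129.6540: V=(p*·0.0000+(1−p*)·24.2826)/1.1=14.0824; Δ=(0.0000−24.2826)/(190.5914−115.3921)=-0.3229; B=V−Δ·S=55.9489
Node (1,0) S=53.4000: V=(p*·43.6960+(1−p*)·71.9533)/1.1=56.1111; Δ=(43.6960−71.9533)/(78.4980−47.5260)=-0.9124; B=V−Δ·S=104.8307
Node (1,1) S=88.2000: V=(p*·14.0824+(1−p*)·43.6960)/1.1=29.9762; Δ=(14.0824−43.6960)/(129.6540−78.4980)=-0.5789; B=V−Δ·S=81.0342
Node (0,0) S=60.0000: V=(p*·29.9762+(1−p*)·56.1111)/1.1=42.4077; Δ=(29.9762−56.1111)/(88.2000−53.4000)=-0.7510; B=V−Δ·S=87.4679
Check: Δ(0,0)·S0 + B(0,0) = 42.4077 = V0.

(0,0): Delta=-0.7510 Bond=87.4679
(1,0): Delta=-0.9124 Bond=104.8307
(1,1): Delta=-0.5789 Bond=81.0342
(2,0): Delta=-1.0000 Bond=119.4793
(2,1): Delta=-0.8189 Bond=107.9744
(2,2): Delta=-0.3229 Bond=55.9489
(3,0): Delta=-1.0000 Bond=131.4273
(3,1): Delta=-1.0000 Bond=131.4273
(3,2): Delta=-0.6256 Bond=96.4741
(3,3): Delta=0.0000 Bond=0.0000
V0=42.4077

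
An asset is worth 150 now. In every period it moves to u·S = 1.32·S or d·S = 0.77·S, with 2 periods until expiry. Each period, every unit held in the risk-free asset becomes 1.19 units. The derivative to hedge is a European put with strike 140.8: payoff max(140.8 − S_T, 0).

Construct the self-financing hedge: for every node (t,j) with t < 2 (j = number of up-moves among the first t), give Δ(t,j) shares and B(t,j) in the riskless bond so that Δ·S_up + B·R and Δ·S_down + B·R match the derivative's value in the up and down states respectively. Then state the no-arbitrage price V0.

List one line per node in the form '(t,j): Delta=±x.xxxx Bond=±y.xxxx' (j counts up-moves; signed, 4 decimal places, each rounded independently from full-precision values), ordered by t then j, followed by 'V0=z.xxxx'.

The replicating-portfolio and risk-neutral prices coincide; use p* = (1.19−0.77)/(1.32−0.77) = 0.7636 for the latter.
Payoff layer (t=2): V(2,0)=51.8650, V(2,1)=0.0000, V(2,2)=0.0000
  t=1,j=0: stock 115.5000 → up 152.4600 (V=0.0000), down 88.9350 (V=51.8650). Price 10.3017; hedge Δ=-0.8165, bond B=104.6017.
  t=1,j=1: stock 198.0000 → up 261.3600 (V=0.0000), down 152.4600 (V=0.0000). Price 0.0000; hedge Δ=0.0000, bond B=0.0000.
  t=0,j=0: stock 150.0000 → up 198.0000 (V=0.0000), down 115.5000 (V=10.3017). Price 2.0462; hedge Δ=-0.1249, bond B=20.7765.
Each (Δ,B) replicates both successor values, so the strategy is self-financing and V0 is arbitrage-free.

(0,0): Delta=-0.1249 Bond=20.7765
(1,0): Delta=-0.8165 Bond=104.6017
(1,1): Delta=0.0000 Bond=0.0000
V0=2.0462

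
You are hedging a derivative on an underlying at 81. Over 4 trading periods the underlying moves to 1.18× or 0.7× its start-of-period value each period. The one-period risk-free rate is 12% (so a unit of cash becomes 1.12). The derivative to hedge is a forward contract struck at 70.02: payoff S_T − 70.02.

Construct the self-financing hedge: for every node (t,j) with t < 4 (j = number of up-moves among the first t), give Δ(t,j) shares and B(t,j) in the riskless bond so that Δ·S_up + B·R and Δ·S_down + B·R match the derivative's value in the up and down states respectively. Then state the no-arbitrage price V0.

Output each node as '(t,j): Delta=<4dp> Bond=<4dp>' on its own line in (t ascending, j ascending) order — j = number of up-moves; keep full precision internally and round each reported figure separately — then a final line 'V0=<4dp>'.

Under the risk-neutral measure, an up-move has probability p* = (R−d)/(u−d) = 0.8750 and values discount at R = 1.12.
Terminal values V(4,·): V(4,0)=-50.5719, V(4,1)=-37.2361, V(4,2)=-14.7556, V(4,3)=23.1399, V(4,4)=87.0210
  t=3,j=0: stock 27.7830 → up 32.7839 (V=-37.2361), down 19.4481 (V=-50.5719). Price -34.7349; hedge Δ=1.0000, bond B=-62.5179.
  t=3,j=1: stock 46.8342 → up 55.2644 (V=-14.7556), down 32.7839 (V=-37.2361). Price -15.6837; hedge Δ=1.0000, bond B=-62.5179.
  t=3,j=2: stock 78.9491 → up 93.1599 (V=23.1399), down 55.2644 (V=-14.7556). Price 16.4312; hedge Δ=1.0000, bond B=-62.5179.
  t=3,j=3: stock 133.0856 → up 157.0410 (V=87.0210), down 93.1599 (V=23.1399). Price 70.5677; hedge Δ=1.0000, bond B=-62.5179.
  t=2,j=0: stock 39.6900 → up 46.8342 (V=-15.6837), down 27.7830 (V=-34.7349). Price -16.1295; hedge Δ=1.0000, bond B=-55.8195.
  t=2,j=1: stock 66.9060 → up 78.9491 (V=16.4312), down 46.8342 (V=-15.6837). Price 11.0865; hedge Δ=1.0000, bond B=-55.8195.
  t=2,j=2: stock 112.7844 → up 133.0856 (V=70.5677), down 78.9491 (V=16.4312). Price 56.9649; hedge Δ=1.0000, bond B=-55.8195.
  t=1,j=0: stock 56.7000 → up 66.9060 (V=11.0865), down 39.6900 (V=-16.1295). Price 6.8611; hedge Δ=1.0000, bond B=-49.8389.
  t=1,j=1: stock 95.5800 → up 112.7844 (V=56.9649), down 66.9060 (V=11.0865). Price 45.7411; hedge Δ=1.0000, bond B=-49.8389.
  t=0,j=0: stock 81.0000 → up 95.5800 (V=45.7411), down 56.7000 (V=6.8611). Price 36.5010; hedge Δ=1.0000, bond B=-44.4990.
Self-financing check: at every node Δ·S+B equals the discounted successor values.

(0,0): Delta=1.0000 Bond=-44.4990
(1,0): Delta=1.0000 Bond=-49.8389
(1,1): Delta=1.0000 Bond=-49.8389
(2,0): Delta=1.0000 Bond=-55.8195
(2,1): Delta=1.0000 Bond=-55.8195
(2,2): Delta=1.0000 Bond=-55.8195
(3,0): Delta=1.0000 Bond=-62.5179
(3,1): Delta=1.0000 Bond=-62.5179
(3,2): Delta=1.0000 Bond=-62.5179
(3,3): Delta=1.0000 Bond=-62.5179
V0=36.5010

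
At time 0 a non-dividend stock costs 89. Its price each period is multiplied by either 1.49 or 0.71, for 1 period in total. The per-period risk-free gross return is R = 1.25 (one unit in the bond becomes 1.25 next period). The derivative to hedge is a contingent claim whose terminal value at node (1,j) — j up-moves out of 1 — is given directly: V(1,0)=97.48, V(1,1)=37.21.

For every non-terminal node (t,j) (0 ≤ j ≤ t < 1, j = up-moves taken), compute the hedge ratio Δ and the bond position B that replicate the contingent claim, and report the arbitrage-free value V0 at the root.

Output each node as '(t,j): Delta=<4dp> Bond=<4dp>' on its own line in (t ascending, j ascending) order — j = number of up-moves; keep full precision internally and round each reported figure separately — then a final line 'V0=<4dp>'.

The replicating-portfolio and risk-neutral prices coincide; use p* = (1.25−0.71)/(1.49−0.71) = 0.6923 for the latter.
Terminal values V(1,·): V(1,0)=97.4800, V(1,1)=37.2100
Node (0,0) S=89.0000: V=(p*·37.2100+(1−p*)·97.4800)/1.25=44.6037; Δ=(37.2100−97.4800)/(132.6100−63.1900)=-0.8682; B=V−Δ·S=121.8729
Check: Δ(0,0)·S0 + B(0,0) = 44.6037 = V0.

(0,0): Delta=-0.8682 Bond=121.8729
V0=44.6037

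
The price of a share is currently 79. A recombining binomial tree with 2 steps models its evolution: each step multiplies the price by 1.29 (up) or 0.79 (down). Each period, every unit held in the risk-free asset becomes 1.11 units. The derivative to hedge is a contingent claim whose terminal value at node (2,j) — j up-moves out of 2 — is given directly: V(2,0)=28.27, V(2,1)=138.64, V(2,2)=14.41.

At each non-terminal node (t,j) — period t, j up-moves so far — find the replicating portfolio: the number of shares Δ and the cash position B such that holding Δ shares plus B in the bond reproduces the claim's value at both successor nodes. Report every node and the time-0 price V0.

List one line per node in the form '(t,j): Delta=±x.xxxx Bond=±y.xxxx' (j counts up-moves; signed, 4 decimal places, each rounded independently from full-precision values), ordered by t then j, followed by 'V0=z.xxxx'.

Since d<R<u, set p* = (R−d)/(u−d) = 0.6400; price each node as the discounted p*-expectation of its children.
Terminal payoffs: V(2,0)=28.2700, V(2,1)=138.6400, V(2,2)=14.4100
Node (1,0) S=62.4100: V=(p*·138.6400+(1−p*)·28.2700)/1.11=89.1052; Δ=(138.6400−28.2700)/(80.5089−49.3039)=3.5369; B=V−Δ·S=-131.6348
Node (1,1) S=101.9100: V=(p*·14.4100+(1−p*)·138.6400)/1.11=53.2728; Δ=(14.4100−138.6400)/(131.4639−80.5089)=-2.4380; B=V−Δ·S=301.7328
Node (0,0) S=79.0000: V=(p*·53.2728+(1−p*)·89.1052)/1.11=59.6148; Δ=(53.2728−89.1052)/(101.9100−62.4100)=-0.9072; B=V−Δ·S=131.2797
Each (Δ,B) replicates both successor values, so the strategy is self-financing and V0 is arbitrage-free.

(0,0): Delta=-0.9072 Bond=131.2797
(1,0): Delta=3.5369 Bond=-131.6348
(1,1): Delta=-2.4380 Bond=301.7328
V0=59.6148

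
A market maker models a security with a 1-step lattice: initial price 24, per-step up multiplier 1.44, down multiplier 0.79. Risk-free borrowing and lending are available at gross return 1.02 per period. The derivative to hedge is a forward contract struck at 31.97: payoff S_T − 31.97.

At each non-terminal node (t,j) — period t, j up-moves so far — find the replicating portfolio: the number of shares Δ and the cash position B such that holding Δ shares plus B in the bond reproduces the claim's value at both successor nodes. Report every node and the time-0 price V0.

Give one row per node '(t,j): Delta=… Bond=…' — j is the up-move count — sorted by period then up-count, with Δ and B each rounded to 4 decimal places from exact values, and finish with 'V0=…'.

Under the risk-neutral measure, an up-move has probability p* = (R−d)/(u−d) = 0.3538 and values discount at R = 1.02.
At expiry t=1: V(1,0)=-13.0100, V(1,1)=2.5900
Node (0,0) S=24.0000: V=(p*·2.5900+(1−p*)·-13.0100)/1.02=-7.3431; Δ=(2.5900−-13.0100)/(34.5600−18.9600)=1.0000; B=V−Δ·S=-31.3431
Root portfolio cost Δ·24+B reproduces V0=-7.3431.

(0,0): Delta=1.0000 Bond=-31.3431
V0=-7.3431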